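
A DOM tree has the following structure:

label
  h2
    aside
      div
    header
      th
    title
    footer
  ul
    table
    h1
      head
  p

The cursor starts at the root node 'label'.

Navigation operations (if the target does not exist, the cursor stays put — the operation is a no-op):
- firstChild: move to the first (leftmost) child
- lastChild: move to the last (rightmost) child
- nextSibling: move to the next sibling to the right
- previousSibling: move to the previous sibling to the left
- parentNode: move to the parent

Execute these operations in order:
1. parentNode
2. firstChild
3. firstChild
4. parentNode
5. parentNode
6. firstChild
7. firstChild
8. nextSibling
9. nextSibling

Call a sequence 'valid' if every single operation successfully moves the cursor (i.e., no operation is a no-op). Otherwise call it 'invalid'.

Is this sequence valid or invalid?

After 1 (parentNode): label (no-op, stayed)
After 2 (firstChild): h2
After 3 (firstChild): aside
After 4 (parentNode): h2
After 5 (parentNode): label
After 6 (firstChild): h2
After 7 (firstChild): aside
After 8 (nextSibling): header
After 9 (nextSibling): title

Answer: invalid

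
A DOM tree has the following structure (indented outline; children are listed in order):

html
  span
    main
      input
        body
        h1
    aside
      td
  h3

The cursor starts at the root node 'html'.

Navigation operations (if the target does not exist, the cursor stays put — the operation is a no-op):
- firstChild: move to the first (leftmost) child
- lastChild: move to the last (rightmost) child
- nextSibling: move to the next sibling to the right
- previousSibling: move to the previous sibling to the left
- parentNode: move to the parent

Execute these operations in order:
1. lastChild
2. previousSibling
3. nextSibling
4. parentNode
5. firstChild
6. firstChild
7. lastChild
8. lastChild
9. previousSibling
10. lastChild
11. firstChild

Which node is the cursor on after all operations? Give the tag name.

Answer: body

Derivation:
After 1 (lastChild): h3
After 2 (previousSibling): span
After 3 (nextSibling): h3
After 4 (parentNode): html
After 5 (firstChild): span
After 6 (firstChild): main
After 7 (lastChild): input
After 8 (lastChild): h1
After 9 (previousSibling): body
After 10 (lastChild): body (no-op, stayed)
After 11 (firstChild): body (no-op, stayed)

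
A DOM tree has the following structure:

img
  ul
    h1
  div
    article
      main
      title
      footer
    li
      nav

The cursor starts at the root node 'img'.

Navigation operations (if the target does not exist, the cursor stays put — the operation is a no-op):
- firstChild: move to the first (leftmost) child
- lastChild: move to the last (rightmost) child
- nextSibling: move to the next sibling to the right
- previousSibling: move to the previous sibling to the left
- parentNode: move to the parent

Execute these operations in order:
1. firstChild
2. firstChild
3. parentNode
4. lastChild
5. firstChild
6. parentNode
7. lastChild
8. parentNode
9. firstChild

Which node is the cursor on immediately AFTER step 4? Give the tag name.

Answer: h1

Derivation:
After 1 (firstChild): ul
After 2 (firstChild): h1
After 3 (parentNode): ul
After 4 (lastChild): h1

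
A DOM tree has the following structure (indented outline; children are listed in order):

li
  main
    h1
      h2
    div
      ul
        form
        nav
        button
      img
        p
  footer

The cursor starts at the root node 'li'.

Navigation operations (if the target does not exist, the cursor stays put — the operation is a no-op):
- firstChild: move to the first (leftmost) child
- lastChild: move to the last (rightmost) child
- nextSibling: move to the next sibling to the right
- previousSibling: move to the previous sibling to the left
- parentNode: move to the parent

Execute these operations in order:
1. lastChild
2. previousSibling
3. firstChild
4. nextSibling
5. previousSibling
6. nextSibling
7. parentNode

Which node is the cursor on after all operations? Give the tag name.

Answer: main

Derivation:
After 1 (lastChild): footer
After 2 (previousSibling): main
After 3 (firstChild): h1
After 4 (nextSibling): div
After 5 (previousSibling): h1
After 6 (nextSibling): div
After 7 (parentNode): main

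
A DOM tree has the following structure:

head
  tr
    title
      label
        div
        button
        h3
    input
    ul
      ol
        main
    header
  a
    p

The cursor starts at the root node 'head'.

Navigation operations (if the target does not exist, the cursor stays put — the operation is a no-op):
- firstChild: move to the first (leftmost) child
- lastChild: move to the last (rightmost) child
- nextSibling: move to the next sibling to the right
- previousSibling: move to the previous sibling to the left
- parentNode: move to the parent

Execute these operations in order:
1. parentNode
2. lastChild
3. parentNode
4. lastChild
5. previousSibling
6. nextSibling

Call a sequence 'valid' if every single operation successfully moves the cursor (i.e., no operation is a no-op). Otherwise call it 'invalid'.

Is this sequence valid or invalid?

Answer: invalid

Derivation:
After 1 (parentNode): head (no-op, stayed)
After 2 (lastChild): a
After 3 (parentNode): head
After 4 (lastChild): a
After 5 (previousSibling): tr
After 6 (nextSibling): a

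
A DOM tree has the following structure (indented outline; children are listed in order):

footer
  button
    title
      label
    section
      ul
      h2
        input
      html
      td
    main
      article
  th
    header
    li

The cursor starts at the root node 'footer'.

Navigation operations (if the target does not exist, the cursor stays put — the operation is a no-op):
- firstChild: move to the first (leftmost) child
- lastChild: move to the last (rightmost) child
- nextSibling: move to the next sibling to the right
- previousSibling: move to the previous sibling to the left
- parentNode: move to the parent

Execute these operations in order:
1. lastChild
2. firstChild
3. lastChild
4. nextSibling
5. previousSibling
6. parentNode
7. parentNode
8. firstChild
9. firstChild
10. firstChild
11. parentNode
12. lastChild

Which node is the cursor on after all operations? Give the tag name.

After 1 (lastChild): th
After 2 (firstChild): header
After 3 (lastChild): header (no-op, stayed)
After 4 (nextSibling): li
After 5 (previousSibling): header
After 6 (parentNode): th
After 7 (parentNode): footer
After 8 (firstChild): button
After 9 (firstChild): title
After 10 (firstChild): label
After 11 (parentNode): title
After 12 (lastChild): label

Answer: label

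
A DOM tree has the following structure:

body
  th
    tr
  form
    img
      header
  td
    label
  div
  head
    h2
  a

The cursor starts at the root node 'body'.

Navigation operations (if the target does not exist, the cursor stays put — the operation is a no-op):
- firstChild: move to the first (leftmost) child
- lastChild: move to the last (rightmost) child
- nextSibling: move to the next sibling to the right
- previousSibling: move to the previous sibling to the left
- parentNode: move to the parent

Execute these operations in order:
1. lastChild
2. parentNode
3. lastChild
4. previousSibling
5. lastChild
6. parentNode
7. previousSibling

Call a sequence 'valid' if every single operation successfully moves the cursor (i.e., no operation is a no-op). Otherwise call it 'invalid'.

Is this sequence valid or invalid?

Answer: valid

Derivation:
After 1 (lastChild): a
After 2 (parentNode): body
After 3 (lastChild): a
After 4 (previousSibling): head
After 5 (lastChild): h2
After 6 (parentNode): head
After 7 (previousSibling): div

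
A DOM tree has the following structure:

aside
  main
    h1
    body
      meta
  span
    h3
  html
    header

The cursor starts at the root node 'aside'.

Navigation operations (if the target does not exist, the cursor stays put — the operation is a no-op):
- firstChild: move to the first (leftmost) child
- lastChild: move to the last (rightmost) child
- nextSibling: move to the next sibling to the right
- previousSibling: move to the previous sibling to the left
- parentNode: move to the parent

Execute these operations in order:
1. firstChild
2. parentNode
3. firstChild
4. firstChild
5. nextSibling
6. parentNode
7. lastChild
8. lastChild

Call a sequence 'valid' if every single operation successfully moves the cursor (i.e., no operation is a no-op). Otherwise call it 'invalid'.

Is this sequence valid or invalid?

After 1 (firstChild): main
After 2 (parentNode): aside
After 3 (firstChild): main
After 4 (firstChild): h1
After 5 (nextSibling): body
After 6 (parentNode): main
After 7 (lastChild): body
After 8 (lastChild): meta

Answer: valid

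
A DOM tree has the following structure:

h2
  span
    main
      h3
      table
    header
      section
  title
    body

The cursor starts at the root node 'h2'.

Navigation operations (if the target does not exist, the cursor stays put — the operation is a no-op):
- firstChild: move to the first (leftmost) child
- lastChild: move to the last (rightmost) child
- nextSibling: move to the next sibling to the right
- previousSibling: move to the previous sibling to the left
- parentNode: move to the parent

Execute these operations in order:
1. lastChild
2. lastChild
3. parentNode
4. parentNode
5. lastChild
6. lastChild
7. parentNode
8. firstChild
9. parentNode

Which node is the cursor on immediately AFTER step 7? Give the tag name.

After 1 (lastChild): title
After 2 (lastChild): body
After 3 (parentNode): title
After 4 (parentNode): h2
After 5 (lastChild): title
After 6 (lastChild): body
After 7 (parentNode): title

Answer: title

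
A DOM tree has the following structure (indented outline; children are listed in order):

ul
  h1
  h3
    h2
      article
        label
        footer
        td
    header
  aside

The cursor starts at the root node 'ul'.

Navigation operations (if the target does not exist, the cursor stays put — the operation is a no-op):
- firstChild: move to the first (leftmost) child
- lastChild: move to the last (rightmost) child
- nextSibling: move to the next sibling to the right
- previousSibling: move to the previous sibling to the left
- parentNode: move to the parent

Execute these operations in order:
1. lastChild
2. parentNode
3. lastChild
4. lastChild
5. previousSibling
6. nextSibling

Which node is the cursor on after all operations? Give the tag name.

Answer: aside

Derivation:
After 1 (lastChild): aside
After 2 (parentNode): ul
After 3 (lastChild): aside
After 4 (lastChild): aside (no-op, stayed)
After 5 (previousSibling): h3
After 6 (nextSibling): aside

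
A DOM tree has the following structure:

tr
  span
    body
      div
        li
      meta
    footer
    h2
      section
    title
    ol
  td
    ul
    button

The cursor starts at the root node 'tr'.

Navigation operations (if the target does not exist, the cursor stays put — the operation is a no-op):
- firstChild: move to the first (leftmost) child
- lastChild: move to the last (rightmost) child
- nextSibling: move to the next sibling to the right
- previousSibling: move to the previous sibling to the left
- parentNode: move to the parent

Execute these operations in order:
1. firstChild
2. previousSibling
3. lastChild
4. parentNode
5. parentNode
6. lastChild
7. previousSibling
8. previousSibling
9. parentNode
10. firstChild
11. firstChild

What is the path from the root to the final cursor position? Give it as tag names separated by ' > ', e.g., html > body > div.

Answer: tr > span > body

Derivation:
After 1 (firstChild): span
After 2 (previousSibling): span (no-op, stayed)
After 3 (lastChild): ol
After 4 (parentNode): span
After 5 (parentNode): tr
After 6 (lastChild): td
After 7 (previousSibling): span
After 8 (previousSibling): span (no-op, stayed)
After 9 (parentNode): tr
After 10 (firstChild): span
After 11 (firstChild): body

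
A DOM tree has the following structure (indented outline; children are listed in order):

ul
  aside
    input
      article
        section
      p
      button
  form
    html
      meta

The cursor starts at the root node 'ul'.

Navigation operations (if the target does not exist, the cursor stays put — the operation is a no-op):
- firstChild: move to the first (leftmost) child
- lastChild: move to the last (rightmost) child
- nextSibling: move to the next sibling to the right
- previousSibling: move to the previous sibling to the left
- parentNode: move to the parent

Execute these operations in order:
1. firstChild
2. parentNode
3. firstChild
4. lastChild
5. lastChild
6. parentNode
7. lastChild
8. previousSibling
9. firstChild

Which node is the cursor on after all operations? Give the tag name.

After 1 (firstChild): aside
After 2 (parentNode): ul
After 3 (firstChild): aside
After 4 (lastChild): input
After 5 (lastChild): button
After 6 (parentNode): input
After 7 (lastChild): button
After 8 (previousSibling): p
After 9 (firstChild): p (no-op, stayed)

Answer: p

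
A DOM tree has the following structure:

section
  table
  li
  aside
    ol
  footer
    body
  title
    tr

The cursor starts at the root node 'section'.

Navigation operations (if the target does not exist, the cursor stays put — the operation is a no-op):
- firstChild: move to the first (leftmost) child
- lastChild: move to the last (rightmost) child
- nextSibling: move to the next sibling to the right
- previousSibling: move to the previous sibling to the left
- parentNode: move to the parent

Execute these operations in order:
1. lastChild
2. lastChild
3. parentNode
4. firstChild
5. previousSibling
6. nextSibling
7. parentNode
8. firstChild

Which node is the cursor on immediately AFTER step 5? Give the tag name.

Answer: tr

Derivation:
After 1 (lastChild): title
After 2 (lastChild): tr
After 3 (parentNode): title
After 4 (firstChild): tr
After 5 (previousSibling): tr (no-op, stayed)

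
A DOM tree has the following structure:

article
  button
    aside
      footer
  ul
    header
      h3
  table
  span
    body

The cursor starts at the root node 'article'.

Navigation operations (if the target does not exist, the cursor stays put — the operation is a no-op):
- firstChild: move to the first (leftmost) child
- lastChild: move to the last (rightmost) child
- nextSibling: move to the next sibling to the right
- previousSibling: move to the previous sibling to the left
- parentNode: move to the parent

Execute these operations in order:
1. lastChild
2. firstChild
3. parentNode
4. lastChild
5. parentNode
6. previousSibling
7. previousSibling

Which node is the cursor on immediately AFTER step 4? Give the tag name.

Answer: body

Derivation:
After 1 (lastChild): span
After 2 (firstChild): body
After 3 (parentNode): span
After 4 (lastChild): body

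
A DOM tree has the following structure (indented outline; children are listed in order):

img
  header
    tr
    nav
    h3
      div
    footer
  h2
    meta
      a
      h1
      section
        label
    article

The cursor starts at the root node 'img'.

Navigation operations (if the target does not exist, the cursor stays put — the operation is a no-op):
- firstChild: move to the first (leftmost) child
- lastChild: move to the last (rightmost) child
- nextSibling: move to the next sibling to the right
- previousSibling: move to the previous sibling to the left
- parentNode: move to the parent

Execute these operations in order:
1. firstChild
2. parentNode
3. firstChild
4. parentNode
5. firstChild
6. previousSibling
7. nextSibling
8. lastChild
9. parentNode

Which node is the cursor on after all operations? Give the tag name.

After 1 (firstChild): header
After 2 (parentNode): img
After 3 (firstChild): header
After 4 (parentNode): img
After 5 (firstChild): header
After 6 (previousSibling): header (no-op, stayed)
After 7 (nextSibling): h2
After 8 (lastChild): article
After 9 (parentNode): h2

Answer: h2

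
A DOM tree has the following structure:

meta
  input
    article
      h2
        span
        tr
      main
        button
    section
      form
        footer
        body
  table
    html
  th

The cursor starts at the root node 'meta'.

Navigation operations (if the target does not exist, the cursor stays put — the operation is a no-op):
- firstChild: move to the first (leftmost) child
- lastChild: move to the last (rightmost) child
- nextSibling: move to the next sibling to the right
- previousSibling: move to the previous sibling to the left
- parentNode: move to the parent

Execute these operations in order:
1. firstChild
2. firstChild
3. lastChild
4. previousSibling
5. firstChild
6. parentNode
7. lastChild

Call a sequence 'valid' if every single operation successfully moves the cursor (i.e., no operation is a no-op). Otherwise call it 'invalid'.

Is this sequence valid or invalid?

After 1 (firstChild): input
After 2 (firstChild): article
After 3 (lastChild): main
After 4 (previousSibling): h2
After 5 (firstChild): span
After 6 (parentNode): h2
After 7 (lastChild): tr

Answer: valid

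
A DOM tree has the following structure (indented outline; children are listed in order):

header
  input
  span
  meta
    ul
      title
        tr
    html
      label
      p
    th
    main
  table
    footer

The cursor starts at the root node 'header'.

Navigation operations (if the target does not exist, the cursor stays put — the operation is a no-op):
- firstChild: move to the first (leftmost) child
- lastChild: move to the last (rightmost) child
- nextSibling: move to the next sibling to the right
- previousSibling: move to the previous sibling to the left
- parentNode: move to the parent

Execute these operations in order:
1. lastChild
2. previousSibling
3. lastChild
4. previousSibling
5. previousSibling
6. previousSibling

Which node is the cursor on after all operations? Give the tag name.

Answer: ul

Derivation:
After 1 (lastChild): table
After 2 (previousSibling): meta
After 3 (lastChild): main
After 4 (previousSibling): th
After 5 (previousSibling): html
After 6 (previousSibling): ul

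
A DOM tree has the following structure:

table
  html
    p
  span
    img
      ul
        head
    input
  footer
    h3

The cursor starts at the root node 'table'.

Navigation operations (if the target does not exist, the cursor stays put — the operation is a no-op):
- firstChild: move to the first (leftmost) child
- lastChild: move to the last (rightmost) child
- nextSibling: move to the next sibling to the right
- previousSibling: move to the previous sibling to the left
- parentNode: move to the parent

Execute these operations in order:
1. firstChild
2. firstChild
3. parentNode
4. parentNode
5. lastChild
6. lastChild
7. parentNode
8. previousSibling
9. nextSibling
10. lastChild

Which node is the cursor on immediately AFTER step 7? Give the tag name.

After 1 (firstChild): html
After 2 (firstChild): p
After 3 (parentNode): html
After 4 (parentNode): table
After 5 (lastChild): footer
After 6 (lastChild): h3
After 7 (parentNode): footer

Answer: footer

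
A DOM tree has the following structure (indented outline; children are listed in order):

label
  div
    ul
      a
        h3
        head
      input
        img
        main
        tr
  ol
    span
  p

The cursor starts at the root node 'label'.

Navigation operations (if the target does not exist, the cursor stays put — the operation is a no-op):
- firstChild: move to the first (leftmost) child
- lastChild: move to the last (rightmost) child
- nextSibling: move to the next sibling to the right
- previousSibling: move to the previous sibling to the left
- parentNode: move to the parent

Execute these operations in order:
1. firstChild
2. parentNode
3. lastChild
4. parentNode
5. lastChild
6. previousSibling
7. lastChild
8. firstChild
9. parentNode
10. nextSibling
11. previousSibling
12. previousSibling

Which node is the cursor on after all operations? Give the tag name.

Answer: div

Derivation:
After 1 (firstChild): div
After 2 (parentNode): label
After 3 (lastChild): p
After 4 (parentNode): label
After 5 (lastChild): p
After 6 (previousSibling): ol
After 7 (lastChild): span
After 8 (firstChild): span (no-op, stayed)
After 9 (parentNode): ol
After 10 (nextSibling): p
After 11 (previousSibling): ol
After 12 (previousSibling): div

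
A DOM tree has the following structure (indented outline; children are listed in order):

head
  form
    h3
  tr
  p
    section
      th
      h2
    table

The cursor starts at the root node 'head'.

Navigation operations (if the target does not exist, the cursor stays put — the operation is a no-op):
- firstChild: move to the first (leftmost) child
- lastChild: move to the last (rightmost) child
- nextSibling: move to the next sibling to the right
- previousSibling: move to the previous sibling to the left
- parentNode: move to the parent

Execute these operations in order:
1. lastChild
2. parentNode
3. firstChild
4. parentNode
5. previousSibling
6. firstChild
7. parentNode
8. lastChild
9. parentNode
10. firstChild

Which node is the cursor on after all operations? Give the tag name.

Answer: form

Derivation:
After 1 (lastChild): p
After 2 (parentNode): head
After 3 (firstChild): form
After 4 (parentNode): head
After 5 (previousSibling): head (no-op, stayed)
After 6 (firstChild): form
After 7 (parentNode): head
After 8 (lastChild): p
After 9 (parentNode): head
After 10 (firstChild): form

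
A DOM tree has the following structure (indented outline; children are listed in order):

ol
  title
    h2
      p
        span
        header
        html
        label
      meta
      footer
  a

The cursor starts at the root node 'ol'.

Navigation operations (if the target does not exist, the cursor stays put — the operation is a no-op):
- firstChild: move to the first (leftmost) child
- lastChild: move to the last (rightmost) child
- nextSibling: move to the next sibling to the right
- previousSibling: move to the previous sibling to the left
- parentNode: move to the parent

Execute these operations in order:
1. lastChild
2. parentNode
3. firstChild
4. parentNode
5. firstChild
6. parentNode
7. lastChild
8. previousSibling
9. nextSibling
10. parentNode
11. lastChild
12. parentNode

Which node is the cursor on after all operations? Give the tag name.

Answer: ol

Derivation:
After 1 (lastChild): a
After 2 (parentNode): ol
After 3 (firstChild): title
After 4 (parentNode): ol
After 5 (firstChild): title
After 6 (parentNode): ol
After 7 (lastChild): a
After 8 (previousSibling): title
After 9 (nextSibling): a
After 10 (parentNode): ol
After 11 (lastChild): a
After 12 (parentNode): ol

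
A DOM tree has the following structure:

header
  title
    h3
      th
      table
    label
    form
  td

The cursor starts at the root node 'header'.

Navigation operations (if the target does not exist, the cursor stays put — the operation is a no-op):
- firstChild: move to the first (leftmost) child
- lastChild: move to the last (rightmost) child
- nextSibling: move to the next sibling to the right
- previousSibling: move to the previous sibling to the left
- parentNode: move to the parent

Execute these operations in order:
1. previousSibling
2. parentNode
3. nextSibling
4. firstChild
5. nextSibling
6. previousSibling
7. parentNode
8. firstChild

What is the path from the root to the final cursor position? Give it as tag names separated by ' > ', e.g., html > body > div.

After 1 (previousSibling): header (no-op, stayed)
After 2 (parentNode): header (no-op, stayed)
After 3 (nextSibling): header (no-op, stayed)
After 4 (firstChild): title
After 5 (nextSibling): td
After 6 (previousSibling): title
After 7 (parentNode): header
After 8 (firstChild): title

Answer: header > title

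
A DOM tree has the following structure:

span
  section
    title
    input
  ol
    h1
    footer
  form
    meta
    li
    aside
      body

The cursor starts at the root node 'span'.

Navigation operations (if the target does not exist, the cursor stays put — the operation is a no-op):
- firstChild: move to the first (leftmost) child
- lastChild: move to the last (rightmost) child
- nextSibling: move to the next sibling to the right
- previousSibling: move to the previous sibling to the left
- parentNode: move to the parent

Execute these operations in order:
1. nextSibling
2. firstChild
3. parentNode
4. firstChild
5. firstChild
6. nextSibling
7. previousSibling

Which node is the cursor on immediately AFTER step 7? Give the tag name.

Answer: title

Derivation:
After 1 (nextSibling): span (no-op, stayed)
After 2 (firstChild): section
After 3 (parentNode): span
After 4 (firstChild): section
After 5 (firstChild): title
After 6 (nextSibling): input
After 7 (previousSibling): title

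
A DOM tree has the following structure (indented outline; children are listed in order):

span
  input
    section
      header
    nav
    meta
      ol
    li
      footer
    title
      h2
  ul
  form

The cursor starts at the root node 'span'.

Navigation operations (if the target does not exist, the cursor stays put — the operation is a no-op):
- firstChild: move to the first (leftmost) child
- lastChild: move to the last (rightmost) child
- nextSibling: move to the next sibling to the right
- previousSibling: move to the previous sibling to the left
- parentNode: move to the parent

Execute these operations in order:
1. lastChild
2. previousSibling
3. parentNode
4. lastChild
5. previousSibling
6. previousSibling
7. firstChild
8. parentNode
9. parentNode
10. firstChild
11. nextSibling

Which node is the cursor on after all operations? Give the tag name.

After 1 (lastChild): form
After 2 (previousSibling): ul
After 3 (parentNode): span
After 4 (lastChild): form
After 5 (previousSibling): ul
After 6 (previousSibling): input
After 7 (firstChild): section
After 8 (parentNode): input
After 9 (parentNode): span
After 10 (firstChild): input
After 11 (nextSibling): ul

Answer: ul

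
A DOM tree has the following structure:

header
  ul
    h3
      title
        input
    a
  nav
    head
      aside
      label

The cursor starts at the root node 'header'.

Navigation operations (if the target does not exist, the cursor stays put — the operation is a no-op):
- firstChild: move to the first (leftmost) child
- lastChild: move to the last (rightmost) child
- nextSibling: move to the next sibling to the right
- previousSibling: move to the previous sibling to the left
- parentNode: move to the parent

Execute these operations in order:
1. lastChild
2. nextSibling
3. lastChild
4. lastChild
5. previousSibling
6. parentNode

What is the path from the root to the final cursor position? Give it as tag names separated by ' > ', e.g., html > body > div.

Answer: header > nav > head

Derivation:
After 1 (lastChild): nav
After 2 (nextSibling): nav (no-op, stayed)
After 3 (lastChild): head
After 4 (lastChild): label
After 5 (previousSibling): aside
After 6 (parentNode): head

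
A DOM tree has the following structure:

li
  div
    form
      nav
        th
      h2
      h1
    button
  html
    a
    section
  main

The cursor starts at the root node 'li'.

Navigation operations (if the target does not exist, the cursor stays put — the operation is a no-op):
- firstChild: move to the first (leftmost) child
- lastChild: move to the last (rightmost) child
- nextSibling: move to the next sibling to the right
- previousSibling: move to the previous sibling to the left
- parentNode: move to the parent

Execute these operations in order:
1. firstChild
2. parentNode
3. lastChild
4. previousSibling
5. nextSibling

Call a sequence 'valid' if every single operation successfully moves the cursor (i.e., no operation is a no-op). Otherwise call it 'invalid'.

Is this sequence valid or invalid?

After 1 (firstChild): div
After 2 (parentNode): li
After 3 (lastChild): main
After 4 (previousSibling): html
After 5 (nextSibling): main

Answer: valid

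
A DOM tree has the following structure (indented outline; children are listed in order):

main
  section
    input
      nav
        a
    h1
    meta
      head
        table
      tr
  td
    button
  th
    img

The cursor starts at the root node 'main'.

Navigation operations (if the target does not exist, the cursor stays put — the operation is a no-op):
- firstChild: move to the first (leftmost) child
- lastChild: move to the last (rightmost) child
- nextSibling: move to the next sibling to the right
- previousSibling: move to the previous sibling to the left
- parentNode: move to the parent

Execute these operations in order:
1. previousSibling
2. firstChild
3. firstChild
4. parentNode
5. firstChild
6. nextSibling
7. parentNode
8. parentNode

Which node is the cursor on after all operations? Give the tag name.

Answer: main

Derivation:
After 1 (previousSibling): main (no-op, stayed)
After 2 (firstChild): section
After 3 (firstChild): input
After 4 (parentNode): section
After 5 (firstChild): input
After 6 (nextSibling): h1
After 7 (parentNode): section
After 8 (parentNode): main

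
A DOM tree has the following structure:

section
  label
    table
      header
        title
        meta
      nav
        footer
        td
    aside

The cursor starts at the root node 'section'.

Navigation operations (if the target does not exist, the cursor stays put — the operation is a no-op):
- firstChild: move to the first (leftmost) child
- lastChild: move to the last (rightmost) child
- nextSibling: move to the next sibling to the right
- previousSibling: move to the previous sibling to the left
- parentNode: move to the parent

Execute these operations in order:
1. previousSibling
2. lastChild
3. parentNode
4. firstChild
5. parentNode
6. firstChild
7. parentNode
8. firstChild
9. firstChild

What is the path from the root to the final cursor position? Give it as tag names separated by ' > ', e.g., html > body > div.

After 1 (previousSibling): section (no-op, stayed)
After 2 (lastChild): label
After 3 (parentNode): section
After 4 (firstChild): label
After 5 (parentNode): section
After 6 (firstChild): label
After 7 (parentNode): section
After 8 (firstChild): label
After 9 (firstChild): table

Answer: section > label > table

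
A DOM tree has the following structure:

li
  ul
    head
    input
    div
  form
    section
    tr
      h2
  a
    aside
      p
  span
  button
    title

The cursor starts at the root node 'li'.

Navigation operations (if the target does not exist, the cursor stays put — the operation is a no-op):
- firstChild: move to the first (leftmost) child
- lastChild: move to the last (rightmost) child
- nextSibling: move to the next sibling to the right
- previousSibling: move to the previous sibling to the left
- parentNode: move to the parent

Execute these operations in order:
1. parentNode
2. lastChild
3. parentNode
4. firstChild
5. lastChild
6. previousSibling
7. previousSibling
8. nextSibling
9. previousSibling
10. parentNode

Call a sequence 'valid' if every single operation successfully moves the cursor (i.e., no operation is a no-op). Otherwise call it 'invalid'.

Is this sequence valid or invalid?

Answer: invalid

Derivation:
After 1 (parentNode): li (no-op, stayed)
After 2 (lastChild): button
After 3 (parentNode): li
After 4 (firstChild): ul
After 5 (lastChild): div
After 6 (previousSibling): input
After 7 (previousSibling): head
After 8 (nextSibling): input
After 9 (previousSibling): head
After 10 (parentNode): ul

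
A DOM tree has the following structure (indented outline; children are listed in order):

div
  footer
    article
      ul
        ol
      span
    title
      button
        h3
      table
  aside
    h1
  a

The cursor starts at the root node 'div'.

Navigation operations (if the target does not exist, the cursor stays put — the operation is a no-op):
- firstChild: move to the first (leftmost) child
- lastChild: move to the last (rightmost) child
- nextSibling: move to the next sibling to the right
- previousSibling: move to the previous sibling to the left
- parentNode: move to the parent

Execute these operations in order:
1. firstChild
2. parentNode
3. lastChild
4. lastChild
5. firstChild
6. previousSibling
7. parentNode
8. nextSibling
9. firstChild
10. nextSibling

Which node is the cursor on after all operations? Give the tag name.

After 1 (firstChild): footer
After 2 (parentNode): div
After 3 (lastChild): a
After 4 (lastChild): a (no-op, stayed)
After 5 (firstChild): a (no-op, stayed)
After 6 (previousSibling): aside
After 7 (parentNode): div
After 8 (nextSibling): div (no-op, stayed)
After 9 (firstChild): footer
After 10 (nextSibling): aside

Answer: aside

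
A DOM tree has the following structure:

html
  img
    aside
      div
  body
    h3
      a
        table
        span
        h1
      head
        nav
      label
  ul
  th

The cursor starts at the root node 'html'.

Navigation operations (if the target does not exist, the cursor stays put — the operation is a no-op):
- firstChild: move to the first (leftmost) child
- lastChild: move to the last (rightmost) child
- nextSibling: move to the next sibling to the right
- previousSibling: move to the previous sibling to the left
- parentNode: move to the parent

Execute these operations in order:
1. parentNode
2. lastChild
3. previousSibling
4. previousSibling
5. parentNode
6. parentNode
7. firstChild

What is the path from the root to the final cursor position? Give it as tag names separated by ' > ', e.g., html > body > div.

After 1 (parentNode): html (no-op, stayed)
After 2 (lastChild): th
After 3 (previousSibling): ul
After 4 (previousSibling): body
After 5 (parentNode): html
After 6 (parentNode): html (no-op, stayed)
After 7 (firstChild): img

Answer: html > img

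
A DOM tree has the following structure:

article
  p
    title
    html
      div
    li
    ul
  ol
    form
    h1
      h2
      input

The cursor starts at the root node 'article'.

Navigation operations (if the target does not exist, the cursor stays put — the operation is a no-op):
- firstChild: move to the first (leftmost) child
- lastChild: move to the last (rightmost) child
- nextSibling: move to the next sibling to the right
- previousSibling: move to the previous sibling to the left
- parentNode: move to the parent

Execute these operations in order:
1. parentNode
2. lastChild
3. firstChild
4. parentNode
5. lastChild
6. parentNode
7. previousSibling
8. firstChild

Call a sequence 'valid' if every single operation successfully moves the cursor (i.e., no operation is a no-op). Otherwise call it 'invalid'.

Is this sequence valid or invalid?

After 1 (parentNode): article (no-op, stayed)
After 2 (lastChild): ol
After 3 (firstChild): form
After 4 (parentNode): ol
After 5 (lastChild): h1
After 6 (parentNode): ol
After 7 (previousSibling): p
After 8 (firstChild): title

Answer: invalid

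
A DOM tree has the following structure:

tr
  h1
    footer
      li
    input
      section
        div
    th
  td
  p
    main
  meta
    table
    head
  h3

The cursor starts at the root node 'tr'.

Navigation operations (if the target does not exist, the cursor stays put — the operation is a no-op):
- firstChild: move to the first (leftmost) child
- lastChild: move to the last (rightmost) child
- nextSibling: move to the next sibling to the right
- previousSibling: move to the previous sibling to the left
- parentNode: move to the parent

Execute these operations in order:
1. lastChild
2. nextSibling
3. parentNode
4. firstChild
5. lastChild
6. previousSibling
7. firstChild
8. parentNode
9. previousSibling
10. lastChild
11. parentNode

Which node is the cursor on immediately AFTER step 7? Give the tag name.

After 1 (lastChild): h3
After 2 (nextSibling): h3 (no-op, stayed)
After 3 (parentNode): tr
After 4 (firstChild): h1
After 5 (lastChild): th
After 6 (previousSibling): input
After 7 (firstChild): section

Answer: section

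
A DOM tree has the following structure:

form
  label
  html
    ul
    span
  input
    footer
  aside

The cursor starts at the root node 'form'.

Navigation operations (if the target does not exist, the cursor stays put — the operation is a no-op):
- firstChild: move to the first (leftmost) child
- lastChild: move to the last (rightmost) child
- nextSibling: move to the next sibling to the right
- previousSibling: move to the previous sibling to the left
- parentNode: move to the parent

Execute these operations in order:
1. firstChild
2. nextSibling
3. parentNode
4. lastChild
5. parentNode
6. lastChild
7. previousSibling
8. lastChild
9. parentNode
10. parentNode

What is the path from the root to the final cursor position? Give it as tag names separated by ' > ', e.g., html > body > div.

Answer: form

Derivation:
After 1 (firstChild): label
After 2 (nextSibling): html
After 3 (parentNode): form
After 4 (lastChild): aside
After 5 (parentNode): form
After 6 (lastChild): aside
After 7 (previousSibling): input
After 8 (lastChild): footer
After 9 (parentNode): input
After 10 (parentNode): form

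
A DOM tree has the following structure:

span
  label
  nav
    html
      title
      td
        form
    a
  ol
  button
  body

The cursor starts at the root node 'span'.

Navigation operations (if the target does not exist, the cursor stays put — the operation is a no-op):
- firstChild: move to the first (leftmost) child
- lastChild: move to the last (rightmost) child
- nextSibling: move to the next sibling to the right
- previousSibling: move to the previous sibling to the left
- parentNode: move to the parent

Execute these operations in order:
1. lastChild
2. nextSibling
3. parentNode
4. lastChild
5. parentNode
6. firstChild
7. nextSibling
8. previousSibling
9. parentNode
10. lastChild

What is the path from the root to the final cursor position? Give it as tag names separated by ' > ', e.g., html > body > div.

After 1 (lastChild): body
After 2 (nextSibling): body (no-op, stayed)
After 3 (parentNode): span
After 4 (lastChild): body
After 5 (parentNode): span
After 6 (firstChild): label
After 7 (nextSibling): nav
After 8 (previousSibling): label
After 9 (parentNode): span
After 10 (lastChild): body

Answer: span > body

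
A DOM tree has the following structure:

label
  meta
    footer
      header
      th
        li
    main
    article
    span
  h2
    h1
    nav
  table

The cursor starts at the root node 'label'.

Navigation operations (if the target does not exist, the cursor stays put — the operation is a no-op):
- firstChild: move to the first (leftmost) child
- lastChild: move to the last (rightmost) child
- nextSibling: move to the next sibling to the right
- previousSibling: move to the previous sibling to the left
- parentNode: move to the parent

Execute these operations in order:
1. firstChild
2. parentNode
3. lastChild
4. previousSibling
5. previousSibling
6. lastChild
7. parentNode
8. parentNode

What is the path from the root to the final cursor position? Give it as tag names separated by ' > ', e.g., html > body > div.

Answer: label

Derivation:
After 1 (firstChild): meta
After 2 (parentNode): label
After 3 (lastChild): table
After 4 (previousSibling): h2
After 5 (previousSibling): meta
After 6 (lastChild): span
After 7 (parentNode): meta
After 8 (parentNode): label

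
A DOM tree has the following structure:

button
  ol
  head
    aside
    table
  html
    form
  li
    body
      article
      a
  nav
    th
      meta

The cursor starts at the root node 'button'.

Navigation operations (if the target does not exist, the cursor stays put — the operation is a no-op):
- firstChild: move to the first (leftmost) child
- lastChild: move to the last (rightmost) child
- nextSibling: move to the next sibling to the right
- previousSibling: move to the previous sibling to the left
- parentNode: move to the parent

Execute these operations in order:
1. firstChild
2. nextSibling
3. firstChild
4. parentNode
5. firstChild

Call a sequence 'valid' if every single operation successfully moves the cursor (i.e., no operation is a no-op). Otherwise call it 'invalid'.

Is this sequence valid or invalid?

Answer: valid

Derivation:
After 1 (firstChild): ol
After 2 (nextSibling): head
After 3 (firstChild): aside
After 4 (parentNode): head
After 5 (firstChild): aside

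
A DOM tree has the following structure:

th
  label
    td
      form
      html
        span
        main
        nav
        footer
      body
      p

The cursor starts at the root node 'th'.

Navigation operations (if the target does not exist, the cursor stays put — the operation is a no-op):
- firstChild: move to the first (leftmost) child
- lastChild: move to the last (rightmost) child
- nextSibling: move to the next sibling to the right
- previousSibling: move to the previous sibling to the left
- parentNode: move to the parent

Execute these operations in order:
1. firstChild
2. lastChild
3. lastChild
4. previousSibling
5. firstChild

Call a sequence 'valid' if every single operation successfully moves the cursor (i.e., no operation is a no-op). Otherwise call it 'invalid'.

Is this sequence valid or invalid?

Answer: invalid

Derivation:
After 1 (firstChild): label
After 2 (lastChild): td
After 3 (lastChild): p
After 4 (previousSibling): body
After 5 (firstChild): body (no-op, stayed)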